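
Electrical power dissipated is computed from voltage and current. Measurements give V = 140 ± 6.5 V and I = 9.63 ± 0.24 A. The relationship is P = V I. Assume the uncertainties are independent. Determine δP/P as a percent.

5.27%

Relative error in a monomial: (δP/P)² = Σ (nᵢ · δxᵢ/xᵢ)².
  (1·δV/V)² = (1×0.0464)² = 0.00216;  (1·δI/I)² = (1×0.0249)² = 0.000621
δP/P = √(0.00278) = 0.0527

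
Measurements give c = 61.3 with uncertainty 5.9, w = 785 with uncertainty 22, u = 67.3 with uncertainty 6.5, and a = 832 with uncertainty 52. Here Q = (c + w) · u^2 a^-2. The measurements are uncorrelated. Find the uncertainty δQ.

Let h = c + w = 846. δh = √(δc² + δw²) = √(34.8 + 484) = 22.8, so δh/h = 0.0269.
Q is then a monomial in h, u, a:
δQ/Q = √((δh/h)² + (2·δu/u)² + (-2·δa/a)²) = √(0.000724 + 0.0373 + 0.0156) = 0.232
Q = 5.54, so δQ = 0.232 × 5.54 = 1.28.

1.28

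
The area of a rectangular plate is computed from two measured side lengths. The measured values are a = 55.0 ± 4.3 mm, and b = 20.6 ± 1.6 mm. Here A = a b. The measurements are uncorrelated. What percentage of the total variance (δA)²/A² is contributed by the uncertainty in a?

50.3%

(δA/A)² = (1·δa/a)² + (1·δb/b)²
  a term: (1×0.0782)² = 0.00611
  b term: (1×0.0777)² = 0.00603
Total = 0.0121. Share from a = 0.00611/0.0121 = 0.503.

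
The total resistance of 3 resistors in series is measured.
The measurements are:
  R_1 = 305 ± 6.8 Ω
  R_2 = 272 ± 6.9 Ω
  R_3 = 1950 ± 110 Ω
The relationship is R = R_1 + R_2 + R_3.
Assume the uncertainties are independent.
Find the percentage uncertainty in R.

4.37%

Absolute uncertainties add in quadrature for a linear combination:
  (δR_1)² = 46.2;  (δR_2)² = 47.6;  (δR_3)² = 12100
δR = √(12200) = 110 Ω
R = 2530 Ω, so δR/R = 110/2530 = 0.0437.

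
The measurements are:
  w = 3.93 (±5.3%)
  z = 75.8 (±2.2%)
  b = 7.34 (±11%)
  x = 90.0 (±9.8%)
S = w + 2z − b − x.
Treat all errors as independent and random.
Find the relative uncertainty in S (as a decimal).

0.163

S is a linear combination, so absolute uncertainties add in quadrature:
  (δw)² = 0.0434;  (2·δz)² = 11.1;  (δb)² = 0.652;  (δx)² = 77.8
δS = √(89.6) = 9.47
S = 58.2, so δS/S = 9.47/58.2 = 0.163.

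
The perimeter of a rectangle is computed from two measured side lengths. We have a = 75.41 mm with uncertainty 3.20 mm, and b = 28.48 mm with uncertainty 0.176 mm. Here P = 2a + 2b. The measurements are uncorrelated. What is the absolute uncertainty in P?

P is a linear combination, so absolute uncertainties add in quadrature:
  (2·δa)² = 41.0;  (2·δb)² = 0.124
δP = √(41.1) = 6.41 mm

6.41 mm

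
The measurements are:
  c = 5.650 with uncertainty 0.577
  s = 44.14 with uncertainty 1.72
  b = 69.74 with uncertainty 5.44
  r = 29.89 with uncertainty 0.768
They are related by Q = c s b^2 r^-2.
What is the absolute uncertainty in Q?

Q is a product of powers, so relative uncertainties combine in quadrature:
  (1·δc/c)² = (1×0.102)² = 0.0104;  (1·δs/s)² = (1×0.0390)² = 0.00152;  (2·δb/b)² = (2×0.0780)² = 0.0243;  (-2·δr/r)² = (-2×0.0257)² = 0.00264
δQ/Q = √(0.0389) = 0.197
Q = 1358, so δQ = 0.197 × 1358 = 268.

268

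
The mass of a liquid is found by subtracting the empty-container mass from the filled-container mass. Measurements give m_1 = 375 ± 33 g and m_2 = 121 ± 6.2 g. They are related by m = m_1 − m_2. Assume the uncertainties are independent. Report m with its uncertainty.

254 ± 33.6 g

Sums and differences: (δm)² = Σ (cᵢ δxᵢ)².
  (δm_1)² = 1090;  (δm_2)² = 38.4
δm = √(1130) = 33.6 g
m = 254 g.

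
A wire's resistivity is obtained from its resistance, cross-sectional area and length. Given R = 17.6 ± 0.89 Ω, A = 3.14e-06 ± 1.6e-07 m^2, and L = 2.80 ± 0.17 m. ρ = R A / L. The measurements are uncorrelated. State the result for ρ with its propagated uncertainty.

Products/powers → add relative errors in quadrature, weighted by exponent:
  (1·δR/R)² = (1×0.0506)² = 0.00256;  (1·δA/A)² = (1×0.0510)² = 0.00260;  (-1·δL/L)² = (-1×0.0607)² = 0.00369
δρ/ρ = √(0.00884) = 0.0940
ρ = 1.97e-05 Ω·m, so δρ = 0.0940 × 1.97e-05 = 1.86e-06 Ω·m.

(1.97 ± 0.186) × 10^-5 Ω·m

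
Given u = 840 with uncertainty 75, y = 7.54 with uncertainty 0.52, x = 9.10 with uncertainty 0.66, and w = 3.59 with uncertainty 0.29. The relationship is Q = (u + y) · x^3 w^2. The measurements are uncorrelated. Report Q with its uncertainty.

(8.23 ± 2.35) × 10^6

Let h = u + y = 848. δh = √(δu² + δy²) = √(5620 + 0.270) = 75.0, so δh/h = 0.0885.
Q is then a monomial in h, x, w:
δQ/Q = √((δh/h)² + (3·δx/x)² + (2·δw/w)²) = √(0.00783 + 0.0473 + 0.0261) = 0.285
Q = 8.23e+06, so δQ = 0.285 × 8.23e+06 = 2.35e+06.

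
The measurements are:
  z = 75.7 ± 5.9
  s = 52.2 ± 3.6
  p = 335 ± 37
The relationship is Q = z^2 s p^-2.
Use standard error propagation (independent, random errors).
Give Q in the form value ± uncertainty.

Relative error in a monomial: (δQ/Q)² = Σ (nᵢ · δxᵢ/xᵢ)².
  (2·δz/z)² = (2×0.0779)² = 0.0243;  (1·δs/s)² = (1×0.0690)² = 0.00476;  (-2·δp/p)² = (-2×0.110)² = 0.0488
δQ/Q = √(0.0778) = 0.279
Q = 2.67, so δQ = 0.279 × 2.67 = 0.744.

2.67 ± 0.744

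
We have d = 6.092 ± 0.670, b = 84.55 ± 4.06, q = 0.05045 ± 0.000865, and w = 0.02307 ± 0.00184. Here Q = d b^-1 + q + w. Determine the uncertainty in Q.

Let p = d·b^-1 = 0.07205. δp/p = √((1·δd/d)² + (-1·δb/b)²) = √(0.0121 + 0.00231) = 0.120, so δp = 0.00865.
Q = p + q + w: δQ = √(δp² + δq² + δw²) = √(7.48e-05 + 7.48e-07 + 3.39e-06) = 0.00888

0.00888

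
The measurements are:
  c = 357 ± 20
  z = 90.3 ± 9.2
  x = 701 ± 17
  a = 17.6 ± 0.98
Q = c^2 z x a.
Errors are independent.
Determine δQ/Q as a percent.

Since Q is a product/quotient, work with relative uncertainties:
  (2·δc/c)² = (2×0.0560)² = 0.0126;  (1·δz/z)² = (1×0.102)² = 0.0104;  (1·δx/x)² = (1×0.0243)² = 0.000588;  (1·δa/a)² = (1×0.0557)² = 0.00310
δQ/Q = √(0.0266) = 0.163

16.3%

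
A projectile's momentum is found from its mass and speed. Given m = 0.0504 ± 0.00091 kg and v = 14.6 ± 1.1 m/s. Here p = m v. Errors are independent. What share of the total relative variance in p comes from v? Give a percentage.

(δp/p)² = (1·δm/m)² + (1·δv/v)²
  m term: (1×0.0181)² = 0.000326
  v term: (1×0.0753)² = 0.00568
Total = 0.00600. Share from v = 0.00568/0.00600 = 0.946.

94.6%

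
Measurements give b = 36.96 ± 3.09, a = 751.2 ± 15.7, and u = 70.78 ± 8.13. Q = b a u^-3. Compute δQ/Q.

Relative error in a monomial: (δQ/Q)² = Σ (nᵢ · δxᵢ/xᵢ)².
  (1·δb/b)² = (1×0.0836)² = 0.00699;  (1·δa/a)² = (1×0.0209)² = 0.000437;  (-3·δu/u)² = (-3×0.115)² = 0.119
δQ/Q = √(0.126) = 0.355

0.355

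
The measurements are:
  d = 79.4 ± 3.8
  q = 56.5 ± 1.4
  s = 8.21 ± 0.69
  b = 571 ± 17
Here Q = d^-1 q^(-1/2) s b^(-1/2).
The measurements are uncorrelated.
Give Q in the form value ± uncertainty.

For a monomial Q ∝ d^-1, q^(-1/2), s, b^(-1/2), fractional errors add in quadrature:
  (-1·δd/d)² = (-1×0.0479)² = 0.00229;  (−½·δq/q)² = (-0.5×0.0248)² = 0.000153;  (1·δs/s)² = (1×0.0840)² = 0.00706;  (−½·δb/b)² = (-0.5×0.0298)² = 0.000222
δQ/Q = √(0.00973) = 0.0986
Q = 0.000576, so δQ = 0.0986 × 0.000576 = 5.68e-05.

(5.76 ± 0.568) × 10^-4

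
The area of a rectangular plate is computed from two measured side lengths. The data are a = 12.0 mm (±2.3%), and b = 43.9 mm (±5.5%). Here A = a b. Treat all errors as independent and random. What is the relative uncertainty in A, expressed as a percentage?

5.96%

Products/powers → add relative errors in quadrature, weighted by exponent:
  (1·δa/a)² = (1×0.0230)² = 0.000529;  (1·δb/b)² = (1×0.0550)² = 0.00302
δA/A = √(0.00355) = 0.0596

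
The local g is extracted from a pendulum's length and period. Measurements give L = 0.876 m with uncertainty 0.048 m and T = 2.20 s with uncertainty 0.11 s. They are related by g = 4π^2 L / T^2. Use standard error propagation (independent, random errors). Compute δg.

For a monomial g ∝ L, T^-2, fractional errors add in quadrature:
  (1·δL/L)² = (1×0.0548)² = 0.00300;  (-2·δT/T)² = (-2×0.0500)² = 0.0100
δg/g = √(0.0130) = 0.114
g = 7.15 m/s^2, so δg = 0.114 × 7.15 = 0.815 m/s^2.

0.815 m/s^2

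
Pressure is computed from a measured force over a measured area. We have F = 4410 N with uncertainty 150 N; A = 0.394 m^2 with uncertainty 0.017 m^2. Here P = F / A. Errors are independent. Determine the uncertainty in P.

615 Pa

Products/powers → add relative errors in quadrature, weighted by exponent:
  (1·δF/F)² = (1×0.0340)² = 0.00116;  (-1·δA/A)² = (-1×0.0431)² = 0.00186
δP/P = √(0.00302) = 0.0549
P = 11200 Pa, so δP = 0.0549 × 11200 = 615 Pa.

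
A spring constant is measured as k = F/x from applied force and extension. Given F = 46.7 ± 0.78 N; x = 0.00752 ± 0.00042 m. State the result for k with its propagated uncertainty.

For a monomial k ∝ F, x^-1, fractional errors add in quadrature:
  (1·δF/F)² = (1×0.0167)² = 0.000279;  (-1·δx/x)² = (-1×0.0559)² = 0.00312
δk/k = √(0.00340) = 0.0583
k = 6210 N/m, so δk = 0.0583 × 6210 = 362 N/m.

6210 ± 362 N/m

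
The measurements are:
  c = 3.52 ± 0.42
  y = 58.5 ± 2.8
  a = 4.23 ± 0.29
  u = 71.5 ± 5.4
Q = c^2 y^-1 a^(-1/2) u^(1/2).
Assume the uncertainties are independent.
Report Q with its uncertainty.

Q is a product of powers, so relative uncertainties combine in quadrature:
  (2·δc/c)² = (2×0.119)² = 0.0569;  (-1·δy/y)² = (-1×0.0479)² = 0.00229;  (−½·δa/a)² = (-0.5×0.0686)² = 0.00118;  (½·δu/u)² = (0.5×0.0755)² = 0.00143
δQ/Q = √(0.0618) = 0.249
Q = 0.871, so δQ = 0.249 × 0.871 = 0.217.

0.871 ± 0.217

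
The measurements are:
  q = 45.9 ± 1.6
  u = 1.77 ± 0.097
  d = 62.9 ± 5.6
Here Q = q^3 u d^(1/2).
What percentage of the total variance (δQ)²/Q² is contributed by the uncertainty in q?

68.7%

(δQ/Q)² = (3·δq/q)² + (1·δu/u)² + (½·δd/d)²
  q term: (3×0.0349)² = 0.0109
  u term: (1×0.0548)² = 0.00300
  d term: (0.5×0.0890)² = 0.00198
Total = 0.0159. Share from q = 0.0109/0.0159 = 0.687.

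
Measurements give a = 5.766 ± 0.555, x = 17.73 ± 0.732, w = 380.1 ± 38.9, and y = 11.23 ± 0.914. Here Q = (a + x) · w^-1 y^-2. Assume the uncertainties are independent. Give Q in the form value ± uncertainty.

Let u = a + x = 23.50. δu = √(δa² + δx²) = √(0.308 + 0.536) = 0.919, so δu/u = 0.0391.
Q is then a monomial in u, w, y:
δQ/Q = √((δu/u)² + (-1·δw/w)² + (-2·δy/y)²) = √(0.00153 + 0.0105 + 0.0265) = 0.196
Q = 0.0004902, so δQ = 0.196 × 0.0004902 = 9.62e-05.

(4.902 ± 0.962) × 10^-4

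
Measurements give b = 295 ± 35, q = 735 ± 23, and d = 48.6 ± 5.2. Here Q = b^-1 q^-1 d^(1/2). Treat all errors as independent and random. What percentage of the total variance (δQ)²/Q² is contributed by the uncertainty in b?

78.6%

(δQ/Q)² = (-1·δb/b)² + (-1·δq/q)² + (½·δd/d)²
  b term: (-1×0.119)² = 0.0141
  q term: (-1×0.0313)² = 0.000979
  d term: (0.5×0.107)² = 0.00286
Total = 0.0179. Share from b = 0.0141/0.0179 = 0.786.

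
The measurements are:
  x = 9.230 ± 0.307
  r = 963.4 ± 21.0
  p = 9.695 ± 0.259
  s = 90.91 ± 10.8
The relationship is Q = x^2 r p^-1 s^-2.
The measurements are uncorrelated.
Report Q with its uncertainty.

1.024 ± 0.255

Each factor contributes (exponent × relative error)² to (δQ/Q)²:
  (2·δx/x)² = (2×0.0333)² = 0.00443;  (1·δr/r)² = (1×0.0218)² = 0.000475;  (-1·δp/p)² = (-1×0.0267)² = 0.000714;  (-2·δs/s)² = (-2×0.119)² = 0.0565
δQ/Q = √(0.0621) = 0.249
Q = 1.024, so δQ = 0.249 × 1.024 = 0.255.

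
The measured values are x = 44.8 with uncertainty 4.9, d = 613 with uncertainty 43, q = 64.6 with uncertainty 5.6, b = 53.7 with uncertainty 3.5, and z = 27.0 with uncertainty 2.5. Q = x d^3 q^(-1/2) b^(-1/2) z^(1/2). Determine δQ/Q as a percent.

Since Q is a product/quotient, work with relative uncertainties:
  (1·δx/x)² = (1×0.109)² = 0.0120;  (3·δd/d)² = (3×0.0701)² = 0.0443;  (−½·δq/q)² = (-0.5×0.0867)² = 0.00188;  (−½·δb/b)² = (-0.5×0.0652)² = 0.00106;  (½·δz/z)² = (0.5×0.0926)² = 0.00214
δQ/Q = √(0.0613) = 0.248

24.8%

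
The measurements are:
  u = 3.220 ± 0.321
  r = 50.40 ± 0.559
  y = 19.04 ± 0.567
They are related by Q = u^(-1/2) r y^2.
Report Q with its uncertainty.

Relative error in a monomial: (δQ/Q)² = Σ (nᵢ · δxᵢ/xᵢ)².
  (−½·δu/u)² = (-0.5×0.0997)² = 0.00248;  (1·δr/r)² = (1×0.0111)² = 0.000123;  (2·δy/y)² = (2×0.0298)² = 0.00355
δQ/Q = √(0.00615) = 0.0785
Q = 10180, so δQ = 0.0785 × 10180 = 799.

10180 ± 799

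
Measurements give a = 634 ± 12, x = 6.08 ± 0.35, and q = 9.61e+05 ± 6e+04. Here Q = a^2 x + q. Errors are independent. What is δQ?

Let p = a^2·x = 2.44e+06. δp/p = √((2·δa/a)² + (1·δx/x)²) = √(0.00143 + 0.00331) = 0.0689, so δp = 1.68e+05.
Q = p + q: δQ = √(δp² + δq²) = √(2.84e+10 + 3.6e+09) = 1.79e+05

1.79e+05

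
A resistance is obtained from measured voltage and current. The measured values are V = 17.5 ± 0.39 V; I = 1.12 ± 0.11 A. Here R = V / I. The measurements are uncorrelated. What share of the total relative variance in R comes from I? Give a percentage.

95.1%

(δR/R)² = (1·δV/V)² + (-1·δI/I)²
  V term: (1×0.0223)² = 0.000497
  I term: (-1×0.0982)² = 0.00965
Total = 0.0101. Share from I = 0.00965/0.0101 = 0.951.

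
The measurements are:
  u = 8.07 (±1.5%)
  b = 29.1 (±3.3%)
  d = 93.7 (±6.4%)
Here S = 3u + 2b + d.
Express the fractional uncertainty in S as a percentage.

3.58%

Each term contributes (cᵢ δxᵢ)² to (δS)²:
  (3·δu)² = 0.132;  (2·δb)² = 3.69;  (δd)² = 36.0
δS = √(39.8) = 6.31
S = 176, so δS/S = 6.31/176 = 0.0358.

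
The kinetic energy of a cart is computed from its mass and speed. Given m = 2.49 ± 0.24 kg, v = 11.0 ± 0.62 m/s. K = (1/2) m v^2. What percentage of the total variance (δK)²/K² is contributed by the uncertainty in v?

(δK/K)² = (1·δm/m)² + (2·δv/v)²
  m term: (1×0.0964)² = 0.00929
  v term: (2×0.0564)² = 0.0127
Total = 0.0220. Share from v = 0.0127/0.0220 = 0.578.

57.8%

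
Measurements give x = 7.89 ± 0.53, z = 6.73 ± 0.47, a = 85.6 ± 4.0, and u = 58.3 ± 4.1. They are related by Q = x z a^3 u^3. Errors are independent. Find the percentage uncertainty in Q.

Q is a product of powers, so relative uncertainties combine in quadrature:
  (1·δx/x)² = (1×0.0672)² = 0.00451;  (1·δz/z)² = (1×0.0698)² = 0.00488;  (3·δa/a)² = (3×0.0467)² = 0.0197;  (3·δu/u)² = (3×0.0703)² = 0.0445
δQ/Q = √(0.0736) = 0.271

27.1%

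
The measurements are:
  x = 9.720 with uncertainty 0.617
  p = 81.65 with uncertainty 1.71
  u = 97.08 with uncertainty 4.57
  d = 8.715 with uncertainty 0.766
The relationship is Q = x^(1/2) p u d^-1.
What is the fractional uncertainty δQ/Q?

Each factor contributes (exponent × relative error)² to (δQ/Q)²:
  (½·δx/x)² = (0.5×0.0635)² = 0.00101;  (1·δp/p)² = (1×0.0209)² = 0.000439;  (1·δu/u)² = (1×0.0471)² = 0.00222;  (-1·δd/d)² = (-1×0.0879)² = 0.00773
δQ/Q = √(0.0114) = 0.107

0.107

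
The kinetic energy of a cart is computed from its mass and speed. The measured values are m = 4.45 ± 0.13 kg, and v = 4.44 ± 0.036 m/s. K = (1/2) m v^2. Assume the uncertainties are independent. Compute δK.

1.47 J

For a monomial K ∝ m, v^2, fractional errors add in quadrature:
  (1·δm/m)² = (1×0.0292)² = 0.000853;  (2·δv/v)² = (2×0.00811)² = 0.000263
δK/K = √(0.00112) = 0.0334
K = 43.9 J, so δK = 0.0334 × 43.9 = 1.47 J.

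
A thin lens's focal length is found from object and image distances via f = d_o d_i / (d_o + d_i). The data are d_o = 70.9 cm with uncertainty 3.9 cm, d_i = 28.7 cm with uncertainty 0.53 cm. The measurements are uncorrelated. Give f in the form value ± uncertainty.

20.4 ± 0.421 cm

∂f/∂d_o = (d_i/(d_o+d_i))² = 0.0830;  ∂f/∂d_i = (d_o/(d_o+d_i))² = 0.507
δf = √((∂f/∂d_o · δd_o)² + (∂f/∂d_i · δd_i)²) = √(0.105 + 0.0721) = 0.421 cm
f = 20.4 cm.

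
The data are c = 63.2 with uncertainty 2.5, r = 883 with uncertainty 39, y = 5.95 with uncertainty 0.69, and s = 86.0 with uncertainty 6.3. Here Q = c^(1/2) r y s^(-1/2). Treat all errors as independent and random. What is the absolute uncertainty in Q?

590

For a monomial Q ∝ c^(1/2), r, y, s^(-1/2), fractional errors add in quadrature:
  (½·δc/c)² = (0.5×0.0396)² = 0.000391;  (1·δr/r)² = (1×0.0442)² = 0.00195;  (1·δy/y)² = (1×0.116)² = 0.0134;  (−½·δs/s)² = (-0.5×0.0733)² = 0.00134
δQ/Q = √(0.0171) = 0.131
Q = 4500, so δQ = 0.131 × 4500 = 590.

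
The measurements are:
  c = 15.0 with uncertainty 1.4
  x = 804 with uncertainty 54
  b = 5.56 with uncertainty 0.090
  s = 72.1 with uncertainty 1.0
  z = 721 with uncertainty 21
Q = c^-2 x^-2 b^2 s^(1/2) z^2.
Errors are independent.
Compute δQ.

For a monomial Q ∝ c^-2, x^-2, b^2, s^(1/2), z^2, fractional errors add in quadrature:
  (-2·δc/c)² = (-2×0.0933)² = 0.0348;  (-2·δx/x)² = (-2×0.0672)² = 0.0180;  (2·δb/b)² = (2×0.0162)² = 0.00105;  (½·δs/s)² = (0.5×0.0139)² = 4.81e-05;  (2·δz/z)² = (2×0.0291)² = 0.00339
δQ/Q = √(0.0574) = 0.240
Q = 0.938, so δQ = 0.240 × 0.938 = 0.225.

0.225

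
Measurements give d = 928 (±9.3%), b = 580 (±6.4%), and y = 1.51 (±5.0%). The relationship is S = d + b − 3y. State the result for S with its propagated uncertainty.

Absolute uncertainties add in quadrature for a linear combination:
  (δd)² = 7450;  (δb)² = 1380;  (3·δy)² = 0.0513
δS = √(8830) = 93.9
S = 1500.

1500 ± 93.9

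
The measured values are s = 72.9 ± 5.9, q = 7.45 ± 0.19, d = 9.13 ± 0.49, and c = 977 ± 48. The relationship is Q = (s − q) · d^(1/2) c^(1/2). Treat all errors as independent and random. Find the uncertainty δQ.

601

Let u = s − q = 65.5. δu = √(δs² + δq²) = √(34.8 + 0.0361) = 5.90, so δu/u = 0.0902.
Q is then a monomial in u, d, c:
δQ/Q = √((δu/u)² + (½·δd/d)² + (½·δc/c)²) = √(0.00813 + 0.000720 + 0.000603) = 0.0973
Q = 6180, so δQ = 0.0973 × 6180 = 601.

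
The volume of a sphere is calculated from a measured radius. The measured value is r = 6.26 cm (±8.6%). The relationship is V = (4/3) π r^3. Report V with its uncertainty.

For a monomial V ∝ r^3, fractional errors add in quadrature:
  (3·δr/r)² = (3×0.0860)² = 0.0666
δV/V = √(0.0666) = 0.258
V = 1030 cm^3, so δV = 0.258 × 1030 = 265 cm^3.

1030 ± 265 cm^3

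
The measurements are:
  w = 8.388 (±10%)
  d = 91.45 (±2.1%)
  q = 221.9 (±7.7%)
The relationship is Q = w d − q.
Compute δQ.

Let p = w·d = 767.1. δp/p = √((1·δw/w)² + (1·δd/d)²) = √(0.0100 + 0.000441) = 0.102, so δp = 78.4.
Q = p − q: δQ = √(δp² + δq²) = √(6140 + 292) = 80.2

80.2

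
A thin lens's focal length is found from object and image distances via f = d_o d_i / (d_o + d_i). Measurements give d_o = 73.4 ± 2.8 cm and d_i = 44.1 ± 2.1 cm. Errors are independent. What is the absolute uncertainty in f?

0.909 cm

∂f/∂d_o = (d_i/(d_o+d_i))² = 0.141;  ∂f/∂d_i = (d_o/(d_o+d_i))² = 0.390
δf = √((∂f/∂d_o · δd_o)² + (∂f/∂d_i · δd_i)²) = √(0.156 + 0.672) = 0.909 cm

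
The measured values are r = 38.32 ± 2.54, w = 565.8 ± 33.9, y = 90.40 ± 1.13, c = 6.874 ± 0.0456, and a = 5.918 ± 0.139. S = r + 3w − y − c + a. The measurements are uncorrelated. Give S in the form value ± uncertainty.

1644 ± 102

Absolute uncertainties add in quadrature for a linear combination:
  (δr)² = 6.45;  (3·δw)² = 10300;  (δy)² = 1.28;  (δc)² = 0.00208;  (δa)² = 0.0193
δS = √(10400) = 102
S = 1644.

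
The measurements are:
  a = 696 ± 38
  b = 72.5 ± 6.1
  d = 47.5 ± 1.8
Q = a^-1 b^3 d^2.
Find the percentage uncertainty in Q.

Relative error in a monomial: (δQ/Q)² = Σ (nᵢ · δxᵢ/xᵢ)².
  (-1·δa/a)² = (-1×0.0546)² = 0.00298;  (3·δb/b)² = (3×0.0841)² = 0.0637;  (2·δd/d)² = (2×0.0379)² = 0.00574
δQ/Q = √(0.0724) = 0.269

26.9%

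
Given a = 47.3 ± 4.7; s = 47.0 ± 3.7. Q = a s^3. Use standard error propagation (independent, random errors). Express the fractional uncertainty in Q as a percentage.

25.6%

Q is a product of powers, so relative uncertainties combine in quadrature:
  (1·δa/a)² = (1×0.0994)² = 0.00987;  (3·δs/s)² = (3×0.0787)² = 0.0558
δQ/Q = √(0.0656) = 0.256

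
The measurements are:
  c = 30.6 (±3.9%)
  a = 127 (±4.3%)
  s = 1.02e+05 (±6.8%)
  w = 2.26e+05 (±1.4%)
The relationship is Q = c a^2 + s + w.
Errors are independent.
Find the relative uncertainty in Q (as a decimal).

Let p = c·a^2 = 4.94e+05. δp/p = √((1·δc/c)² + (2·δa/a)²) = √(0.00152 + 0.00740) = 0.0944, so δp = 46600.
Q = p + s + w: δQ = √(δp² + δs² + δw²) = √(2.17e+09 + 4.81e+07 + 1e+07) = 47200
Q = 8.22e+05, so δQ/Q = 47200/8.22e+05 = 0.0575.

0.0575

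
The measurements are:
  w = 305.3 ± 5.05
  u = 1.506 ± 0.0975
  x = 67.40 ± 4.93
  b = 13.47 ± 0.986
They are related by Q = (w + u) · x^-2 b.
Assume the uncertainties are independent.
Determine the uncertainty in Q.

0.150

Let h = w + u = 306.8. δh = √(δw² + δu²) = √(25.5 + 0.00951) = 5.05, so δh/h = 0.0165.
Q is then a monomial in h, x, b:
δQ/Q = √((δh/h)² + (-2·δx/x)² + (1·δb/b)²) = √(0.000271 + 0.0214 + 0.00536) = 0.164
Q = 0.9097, so δQ = 0.164 × 0.9097 = 0.150.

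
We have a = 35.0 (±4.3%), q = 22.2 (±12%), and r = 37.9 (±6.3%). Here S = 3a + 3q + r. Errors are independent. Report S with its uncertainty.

210 ± 9.48

Sums and differences: (δS)² = Σ (cᵢ δxᵢ)².
  (3·δa)² = 20.4;  (3·δq)² = 63.9;  (δr)² = 5.70
δS = √(90.0) = 9.48
S = 210.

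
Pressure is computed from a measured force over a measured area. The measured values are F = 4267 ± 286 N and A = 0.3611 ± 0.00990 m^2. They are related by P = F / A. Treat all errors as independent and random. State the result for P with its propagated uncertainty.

Since P is a product/quotient, work with relative uncertainties:
  (1·δF/F)² = (1×0.0670)² = 0.00449;  (-1·δA/A)² = (-1×0.0274)² = 0.000752
δP/P = √(0.00524) = 0.0724
P = 11820 Pa, so δP = 0.0724 × 11820 = 856 Pa.

11820 ± 856 Pa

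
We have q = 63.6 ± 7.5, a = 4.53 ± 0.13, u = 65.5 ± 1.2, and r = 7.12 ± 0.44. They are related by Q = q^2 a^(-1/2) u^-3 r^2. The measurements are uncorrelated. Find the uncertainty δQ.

Since Q is a product/quotient, work with relative uncertainties:
  (2·δq/q)² = (2×0.118)² = 0.0556;  (−½·δa/a)² = (-0.5×0.0287)² = 0.000206;  (-3·δu/u)² = (-3×0.0183)² = 0.00302;  (2·δr/r)² = (2×0.0618)² = 0.0153
δQ/Q = √(0.0741) = 0.272
Q = 0.343, so δQ = 0.272 × 0.343 = 0.0933.

0.0933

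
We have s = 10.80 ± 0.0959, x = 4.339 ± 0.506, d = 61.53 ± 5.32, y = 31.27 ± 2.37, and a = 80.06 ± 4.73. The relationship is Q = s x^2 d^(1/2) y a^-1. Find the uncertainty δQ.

160

Relative error in a monomial: (δQ/Q)² = Σ (nᵢ · δxᵢ/xᵢ)².
  (1·δs/s)² = (1×0.00888)² = 7.88e-05;  (2·δx/x)² = (2×0.117)² = 0.0544;  (½·δd/d)² = (0.5×0.0865)² = 0.00187;  (1·δy/y)² = (1×0.0758)² = 0.00574;  (-1·δa/a)² = (-1×0.0591)² = 0.00349
δQ/Q = √(0.0656) = 0.256
Q = 623.0, so δQ = 0.256 × 623.0 = 160.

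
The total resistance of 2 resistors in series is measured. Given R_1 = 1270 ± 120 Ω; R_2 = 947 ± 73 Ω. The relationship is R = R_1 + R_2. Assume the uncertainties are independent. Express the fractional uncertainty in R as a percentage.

Each term contributes (cᵢ δxᵢ)² to (δR)²:
  (δR_1)² = 14400;  (δR_2)² = 5330
δR = √(19700) = 140 Ω
R = 2220 Ω, so δR/R = 140/2220 = 0.0634.

6.34%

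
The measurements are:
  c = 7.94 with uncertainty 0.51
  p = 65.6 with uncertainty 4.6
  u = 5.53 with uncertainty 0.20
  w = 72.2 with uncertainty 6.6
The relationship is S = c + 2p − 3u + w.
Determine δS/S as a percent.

5.83%

For a sum/difference, combine absolute errors in quadrature:
  (δc)² = 0.260;  (2·δp)² = 84.6;  (3·δu)² = 0.360;  (δw)² = 43.6
δS = √(129) = 11.3
S = 195, so δS/S = 11.3/195 = 0.0583.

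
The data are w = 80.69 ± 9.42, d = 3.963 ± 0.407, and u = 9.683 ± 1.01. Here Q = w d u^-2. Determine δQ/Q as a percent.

Each factor contributes (exponent × relative error)² to (δQ/Q)²:
  (1·δw/w)² = (1×0.117)² = 0.0136;  (1·δd/d)² = (1×0.103)² = 0.0105;  (-2·δu/u)² = (-2×0.104)² = 0.0435
δQ/Q = √(0.0677) = 0.260

26.0%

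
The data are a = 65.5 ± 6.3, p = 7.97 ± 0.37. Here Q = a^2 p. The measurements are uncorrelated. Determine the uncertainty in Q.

6770

Each factor contributes (exponent × relative error)² to (δQ/Q)²:
  (2·δa/a)² = (2×0.0962)² = 0.0370;  (1·δp/p)² = (1×0.0464)² = 0.00216
δQ/Q = √(0.0392) = 0.198
Q = 34200, so δQ = 0.198 × 34200 = 6770.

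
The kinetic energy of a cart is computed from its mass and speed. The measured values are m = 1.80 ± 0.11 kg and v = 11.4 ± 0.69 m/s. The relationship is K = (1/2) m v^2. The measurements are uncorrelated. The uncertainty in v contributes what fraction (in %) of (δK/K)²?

79.7%

(δK/K)² = (1·δm/m)² + (2·δv/v)²
  m term: (1×0.0611)² = 0.00373
  v term: (2×0.0605)² = 0.0147
Total = 0.0184. Share from v = 0.0147/0.0184 = 0.797.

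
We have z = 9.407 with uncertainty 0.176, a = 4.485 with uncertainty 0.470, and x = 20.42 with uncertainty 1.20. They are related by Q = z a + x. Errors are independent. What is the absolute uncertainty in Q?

4.65

Let p = z·a = 42.19. δp/p = √((1·δz/z)² + (1·δa/a)²) = √(0.000350 + 0.0110) = 0.106, so δp = 4.49.
Q = p + x: δQ = √(δp² + δx²) = √(20.2 + 1.44) = 4.65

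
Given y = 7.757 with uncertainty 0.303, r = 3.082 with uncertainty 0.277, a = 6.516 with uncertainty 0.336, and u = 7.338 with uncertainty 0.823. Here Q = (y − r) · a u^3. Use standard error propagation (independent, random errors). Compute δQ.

Let w = y − r = 4.675. δw = √(δy² + δr²) = √(0.0918 + 0.0767) = 0.411, so δw/w = 0.0878.
Q is then a monomial in w, a, u:
δQ/Q = √((δw/w)² + (1·δa/a)² + (3·δu/u)²) = √(0.00771 + 0.00266 + 0.113) = 0.352
Q = 12040, so δQ = 0.352 × 12040 = 4230.

4230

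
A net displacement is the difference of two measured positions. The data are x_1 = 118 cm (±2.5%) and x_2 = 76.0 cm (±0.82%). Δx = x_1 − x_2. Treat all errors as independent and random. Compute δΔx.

3.02 cm

Δx is a linear combination, so absolute uncertainties add in quadrature:
  (δx_1)² = 8.70;  (δx_2)² = 0.388
δΔx = √(9.09) = 3.02 cm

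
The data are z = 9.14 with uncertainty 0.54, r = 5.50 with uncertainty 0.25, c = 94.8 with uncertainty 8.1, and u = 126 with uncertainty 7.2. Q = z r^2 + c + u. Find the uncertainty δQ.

31.9

Let p = z·r^2 = 276. δp/p = √((1·δz/z)² + (2·δr/r)²) = √(0.00349 + 0.00826) = 0.108, so δp = 30.0.
Q = p + c + u: δQ = √(δp² + δc² + δu²) = √(899 + 65.6 + 51.8) = 31.9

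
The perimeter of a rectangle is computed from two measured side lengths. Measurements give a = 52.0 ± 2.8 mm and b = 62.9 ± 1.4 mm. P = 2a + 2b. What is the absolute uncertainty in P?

Absolute uncertainties add in quadrature for a linear combination:
  (2·δa)² = 31.4;  (2·δb)² = 7.84
δP = √(39.2) = 6.26 mm

6.26 mm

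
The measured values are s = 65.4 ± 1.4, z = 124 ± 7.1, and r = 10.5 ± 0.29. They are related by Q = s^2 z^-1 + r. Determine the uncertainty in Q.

Let p = s^2·z^-1 = 34.5. δp/p = √((2·δs/s)² + (-1·δz/z)²) = √(0.00183 + 0.00328) = 0.0715, so δp = 2.47.
Q = p + r: δQ = √(δp² + δr²) = √(6.08 + 0.0841) = 2.48

2.48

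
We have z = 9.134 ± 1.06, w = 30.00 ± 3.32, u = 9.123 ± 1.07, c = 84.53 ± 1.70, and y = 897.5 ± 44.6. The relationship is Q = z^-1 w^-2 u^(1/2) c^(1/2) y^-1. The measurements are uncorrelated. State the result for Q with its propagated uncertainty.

Each factor contributes (exponent × relative error)² to (δQ/Q)²:
  (-1·δz/z)² = (-1×0.116)² = 0.0135;  (-2·δw/w)² = (-2×0.111)² = 0.0490;  (½·δu/u)² = (0.5×0.117)² = 0.00344;  (½·δc/c)² = (0.5×0.0201)² = 0.000101;  (-1·δy/y)² = (-1×0.0497)² = 0.00247
δQ/Q = √(0.0685) = 0.262
Q = 3.764e-06, so δQ = 0.262 × 3.764e-06 = 9.85e-07.

(3.764 ± 0.985) × 10^-6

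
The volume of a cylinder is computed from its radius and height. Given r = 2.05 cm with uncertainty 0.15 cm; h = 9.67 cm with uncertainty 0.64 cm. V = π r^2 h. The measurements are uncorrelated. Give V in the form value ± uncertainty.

128 ± 20.5 cm^3

V is a product of powers, so relative uncertainties combine in quadrature:
  (2·δr/r)² = (2×0.0732)² = 0.0214;  (1·δh/h)² = (1×0.0662)² = 0.00438
δV/V = √(0.0258) = 0.161
V = 128 cm^3, so δV = 0.161 × 128 = 20.5 cm^3.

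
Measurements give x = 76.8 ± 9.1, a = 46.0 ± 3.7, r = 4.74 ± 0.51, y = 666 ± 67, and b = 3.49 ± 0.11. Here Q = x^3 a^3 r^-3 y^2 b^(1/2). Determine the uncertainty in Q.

Each factor contributes (exponent × relative error)² to (δQ/Q)²:
  (3·δx/x)² = (3×0.118)² = 0.126;  (3·δa/a)² = (3×0.0804)² = 0.0582;  (-3·δr/r)² = (-3×0.108)² = 0.104;  (2·δy/y)² = (2×0.101)² = 0.0405;  (½·δb/b)² = (0.5×0.0315)² = 0.000248
δQ/Q = √(0.330) = 0.574
Q = 3.43e+14, so δQ = 0.574 × 3.43e+14 = 1.97e+14.

1.97e+14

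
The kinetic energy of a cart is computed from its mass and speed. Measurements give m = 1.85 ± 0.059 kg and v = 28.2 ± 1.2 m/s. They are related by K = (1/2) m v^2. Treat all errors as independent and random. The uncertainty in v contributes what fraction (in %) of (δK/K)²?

(δK/K)² = (1·δm/m)² + (2·δv/v)²
  m term: (1×0.0319)² = 0.00102
  v term: (2×0.0426)² = 0.00724
Total = 0.00826. Share from v = 0.00724/0.00826 = 0.877.

87.7%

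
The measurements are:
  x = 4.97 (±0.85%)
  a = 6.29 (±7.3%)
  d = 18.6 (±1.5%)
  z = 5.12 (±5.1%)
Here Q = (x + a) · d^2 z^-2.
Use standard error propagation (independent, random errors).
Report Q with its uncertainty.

149 ± 16.9

Let u = x + a = 11.3. δu = √(δx² + δa²) = √(0.00178 + 0.211) = 0.461, so δu/u = 0.0410.
Q is then a monomial in u, d, z:
δQ/Q = √((δu/u)² + (2·δd/d)² + (-2·δz/z)²) = √(0.00168 + 0.000900 + 0.0104) = 0.114
Q = 149, so δQ = 0.114 × 149 = 16.9.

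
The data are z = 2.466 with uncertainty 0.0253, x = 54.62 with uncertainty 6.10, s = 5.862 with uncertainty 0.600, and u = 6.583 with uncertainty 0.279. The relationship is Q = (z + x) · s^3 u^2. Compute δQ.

1.67e+05

Let w = z + x = 57.09. δw = √(δz² + δx²) = √(0.000640 + 37.2) = 6.10, so δw/w = 0.107.
Q is then a monomial in w, s, u:
δQ/Q = √((δw/w)² + (3·δs/s)² + (2·δu/u)²) = √(0.0114 + 0.0943 + 0.00718) = 0.336
Q = 498300, so δQ = 0.336 × 498300 = 1.67e+05.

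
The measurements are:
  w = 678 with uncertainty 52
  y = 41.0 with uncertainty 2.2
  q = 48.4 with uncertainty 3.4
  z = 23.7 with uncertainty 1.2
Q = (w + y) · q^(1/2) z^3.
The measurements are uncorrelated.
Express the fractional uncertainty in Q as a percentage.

17.2%

Let u = w + y = 719. δu = √(δw² + δy²) = √(2700 + 4.84) = 52.0, so δu/u = 0.0724.
Q is then a monomial in u, q, z:
δQ/Q = √((δu/u)² + (½·δq/q)² + (3·δz/z)²) = √(0.00524 + 0.00123 + 0.0231) = 0.172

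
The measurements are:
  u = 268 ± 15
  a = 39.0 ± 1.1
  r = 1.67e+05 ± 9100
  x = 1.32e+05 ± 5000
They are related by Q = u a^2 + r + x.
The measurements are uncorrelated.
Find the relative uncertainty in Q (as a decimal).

0.0481

Let p = u·a^2 = 4.08e+05. δp/p = √((1·δu/u)² + (2·δa/a)²) = √(0.00313 + 0.00318) = 0.0795, so δp = 32400.
Q = p + r + x: δQ = √(δp² + δr² + δx²) = √(1.05e+09 + 8.28e+07 + 2.5e+07) = 34000
Q = 7.07e+05, so δQ/Q = 34000/7.07e+05 = 0.0481.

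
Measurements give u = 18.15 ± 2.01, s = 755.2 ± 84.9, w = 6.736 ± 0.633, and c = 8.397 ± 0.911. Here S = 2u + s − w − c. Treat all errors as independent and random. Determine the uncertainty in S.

Each term contributes (cᵢ δxᵢ)² to (δS)²:
  (2·δu)² = 16.2;  (δs)² = 7210;  (δw)² = 0.401;  (δc)² = 0.830
δS = √(7230) = 85.0

85.0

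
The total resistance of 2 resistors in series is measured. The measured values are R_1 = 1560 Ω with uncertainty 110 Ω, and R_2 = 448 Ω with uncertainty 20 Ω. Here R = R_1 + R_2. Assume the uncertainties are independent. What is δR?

112 Ω

For a sum/difference, combine absolute errors in quadrature:
  (δR_1)² = 12100;  (δR_2)² = 400
δR = √(12500) = 112 Ω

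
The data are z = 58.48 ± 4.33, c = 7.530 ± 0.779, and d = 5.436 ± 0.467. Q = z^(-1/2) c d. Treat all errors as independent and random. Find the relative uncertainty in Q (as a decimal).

Relative error in a monomial: (δQ/Q)² = Σ (nᵢ · δxᵢ/xᵢ)².
  (−½·δz/z)² = (-0.5×0.0740)² = 0.00137;  (1·δc/c)² = (1×0.103)² = 0.0107;  (1·δd/d)² = (1×0.0859)² = 0.00738
δQ/Q = √(0.0195) = 0.139

0.139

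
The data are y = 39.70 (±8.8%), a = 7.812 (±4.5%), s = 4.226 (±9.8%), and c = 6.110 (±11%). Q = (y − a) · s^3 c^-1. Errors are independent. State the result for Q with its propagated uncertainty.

393.9 ± 131

Let u = y − a = 31.89. δu = √(δy² + δa²) = √(12.2 + 0.124) = 3.51, so δu/u = 0.110.
Q is then a monomial in u, s, c:
δQ/Q = √((δu/u)² + (3·δs/s)² + (-1·δc/c)²) = √(0.0121 + 0.0864 + 0.0121) = 0.333
Q = 393.9, so δQ = 0.333 × 393.9 = 131.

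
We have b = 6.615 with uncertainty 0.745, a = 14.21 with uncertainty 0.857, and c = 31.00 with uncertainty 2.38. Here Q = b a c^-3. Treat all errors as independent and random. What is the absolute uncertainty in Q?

For a monomial Q ∝ b, a, c^-3, fractional errors add in quadrature:
  (1·δb/b)² = (1×0.113)² = 0.0127;  (1·δa/a)² = (1×0.0603)² = 0.00364;  (-3·δc/c)² = (-3×0.0768)² = 0.0530
δQ/Q = √(0.0694) = 0.263
Q = 0.003155, so δQ = 0.263 × 0.003155 = 0.000831.

0.000831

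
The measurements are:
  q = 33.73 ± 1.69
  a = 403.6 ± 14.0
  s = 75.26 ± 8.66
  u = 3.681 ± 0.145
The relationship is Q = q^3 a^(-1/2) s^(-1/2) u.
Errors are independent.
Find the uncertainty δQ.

135

Products/powers → add relative errors in quadrature, weighted by exponent:
  (3·δq/q)² = (3×0.0501)² = 0.0226;  (−½·δa/a)² = (-0.5×0.0347)² = 0.000301;  (−½·δs/s)² = (-0.5×0.115)² = 0.00331;  (1·δu/u)² = (1×0.0394)² = 0.00155
δQ/Q = √(0.0278) = 0.167
Q = 810.5, so δQ = 0.167 × 810.5 = 135.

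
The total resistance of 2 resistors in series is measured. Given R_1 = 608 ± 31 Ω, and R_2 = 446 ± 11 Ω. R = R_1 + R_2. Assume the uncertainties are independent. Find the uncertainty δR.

32.9 Ω

For a sum/difference, combine absolute errors in quadrature:
  (δR_1)² = 961;  (δR_2)² = 121
δR = √(1080) = 32.9 Ω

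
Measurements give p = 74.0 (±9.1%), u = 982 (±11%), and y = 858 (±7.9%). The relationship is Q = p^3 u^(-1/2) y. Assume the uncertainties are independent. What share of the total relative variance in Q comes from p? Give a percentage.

(δQ/Q)² = (3·δp/p)² + (−½·δu/u)² + (1·δy/y)²
  p term: (3×0.0910)² = 0.0745
  u term: (-0.5×0.110)² = 0.00302
  y term: (1×0.0790)² = 0.00624
Total = 0.0838. Share from p = 0.0745/0.0838 = 0.889.

88.9%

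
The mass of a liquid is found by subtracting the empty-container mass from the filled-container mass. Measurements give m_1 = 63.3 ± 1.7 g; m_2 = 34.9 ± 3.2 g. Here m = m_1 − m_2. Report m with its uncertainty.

Sums and differences: (δm)² = Σ (cᵢ δxᵢ)².
  (δm_1)² = 2.89;  (δm_2)² = 10.2
δm = √(13.1) = 3.62 g
m = 28.4 g.

28.4 ± 3.62 g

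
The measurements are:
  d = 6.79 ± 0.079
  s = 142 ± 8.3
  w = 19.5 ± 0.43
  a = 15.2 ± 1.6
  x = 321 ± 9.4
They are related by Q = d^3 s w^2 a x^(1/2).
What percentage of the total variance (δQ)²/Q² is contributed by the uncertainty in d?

6.82%

(δQ/Q)² = (3·δd/d)² + (1·δs/s)² + (2·δw/w)² + (1·δa/a)² + (½·δx/x)²
  d term: (3×0.0116)² = 0.00122
  s term: (1×0.0585)² = 0.00342
  w term: (2×0.0221)² = 0.00195
  a term: (1×0.105)² = 0.0111
  x term: (0.5×0.0293)² = 0.000214
Total = 0.0179. Share from d = 0.00122/0.0179 = 0.0682.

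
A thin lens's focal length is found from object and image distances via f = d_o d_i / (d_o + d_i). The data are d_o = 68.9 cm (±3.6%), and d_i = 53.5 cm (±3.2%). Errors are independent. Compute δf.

0.720 cm

∂f/∂d_o = (d_i/(d_o+d_i))² = 0.191;  ∂f/∂d_i = (d_o/(d_o+d_i))² = 0.317
δf = √((∂f/∂d_o · δd_o)² + (∂f/∂d_i · δd_i)²) = √(0.225 + 0.294) = 0.720 cm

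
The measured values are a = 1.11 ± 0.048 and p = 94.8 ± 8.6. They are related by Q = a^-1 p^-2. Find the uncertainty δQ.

1.87e-05

Each factor contributes (exponent × relative error)² to (δQ/Q)²:
  (-1·δa/a)² = (-1×0.0432)² = 0.00187;  (-2·δp/p)² = (-2×0.0907)² = 0.0329
δQ/Q = √(0.0348) = 0.187
Q = 0.000100, so δQ = 0.187 × 0.000100 = 1.87e-05.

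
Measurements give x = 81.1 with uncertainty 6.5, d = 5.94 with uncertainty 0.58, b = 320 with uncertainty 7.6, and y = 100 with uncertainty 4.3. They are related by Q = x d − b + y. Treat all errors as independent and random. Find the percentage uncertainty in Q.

Let p = x·d = 482. δp/p = √((1·δx/x)² + (1·δd/d)²) = √(0.00642 + 0.00953) = 0.126, so δp = 60.9.
Q = p − b + y: δQ = √(δp² + δb² + δy²) = √(3700 + 57.8 + 18.5) = 61.5
Q = 262, so δQ/Q = 61.5/262 = 0.235.

23.5%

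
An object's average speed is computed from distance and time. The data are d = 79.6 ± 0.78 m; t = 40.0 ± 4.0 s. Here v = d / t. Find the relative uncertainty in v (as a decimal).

Products/powers → add relative errors in quadrature, weighted by exponent:
  (1·δd/d)² = (1×0.00980)² = 9.6e-05;  (-1·δt/t)² = (-1×0.100)² = 0.0100
δv/v = √(0.0101) = 0.100

0.100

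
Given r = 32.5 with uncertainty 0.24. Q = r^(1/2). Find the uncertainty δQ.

Relative error in a monomial: (δQ/Q)² = Σ (nᵢ · δxᵢ/xᵢ)².
  (½·δr/r)² = (0.5×0.00738)² = 1.36e-05
δQ/Q = √(1.36e-05) = 0.00369
Q = 5.70, so δQ = 0.00369 × 5.70 = 0.0210.

0.0210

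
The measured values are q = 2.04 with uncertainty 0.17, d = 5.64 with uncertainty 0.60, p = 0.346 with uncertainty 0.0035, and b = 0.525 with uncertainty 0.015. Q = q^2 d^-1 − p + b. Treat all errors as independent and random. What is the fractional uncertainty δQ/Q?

0.160

Let w = q^2·d^-1 = 0.738. δw/w = √((2·δq/q)² + (-1·δd/d)²) = √(0.0278 + 0.0113) = 0.198, so δw = 0.146.
Q = w − p + b: δQ = √(δw² + δp² + δb²) = √(0.0213 + 1.23e-05 + 0.000225) = 0.147
Q = 0.917, so δQ/Q = 0.147/0.917 = 0.160.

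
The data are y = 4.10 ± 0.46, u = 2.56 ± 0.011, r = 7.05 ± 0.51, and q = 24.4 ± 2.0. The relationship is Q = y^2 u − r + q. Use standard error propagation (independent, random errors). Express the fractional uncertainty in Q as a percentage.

16.4%

Let p = y^2·u = 43.0. δp/p = √((2·δy/y)² + (1·δu/u)²) = √(0.0504 + 1.85e-05) = 0.224, so δp = 9.66.
Q = p − r + q: δQ = √(δp² + δr² + δq²) = √(93.3 + 0.260 + 4.00) = 9.88
Q = 60.4, so δQ/Q = 9.88/60.4 = 0.164.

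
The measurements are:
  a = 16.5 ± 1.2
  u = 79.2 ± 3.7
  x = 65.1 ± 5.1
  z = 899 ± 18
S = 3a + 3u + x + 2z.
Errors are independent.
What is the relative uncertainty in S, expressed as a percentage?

1.78%

Each term contributes (cᵢ δxᵢ)² to (δS)²:
  (3·δa)² = 13.0;  (3·δu)² = 123;  (δx)² = 26.0;  (2·δz)² = 1300
δS = √(1460) = 38.2
S = 2150, so δS/S = 38.2/2150 = 0.0178.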